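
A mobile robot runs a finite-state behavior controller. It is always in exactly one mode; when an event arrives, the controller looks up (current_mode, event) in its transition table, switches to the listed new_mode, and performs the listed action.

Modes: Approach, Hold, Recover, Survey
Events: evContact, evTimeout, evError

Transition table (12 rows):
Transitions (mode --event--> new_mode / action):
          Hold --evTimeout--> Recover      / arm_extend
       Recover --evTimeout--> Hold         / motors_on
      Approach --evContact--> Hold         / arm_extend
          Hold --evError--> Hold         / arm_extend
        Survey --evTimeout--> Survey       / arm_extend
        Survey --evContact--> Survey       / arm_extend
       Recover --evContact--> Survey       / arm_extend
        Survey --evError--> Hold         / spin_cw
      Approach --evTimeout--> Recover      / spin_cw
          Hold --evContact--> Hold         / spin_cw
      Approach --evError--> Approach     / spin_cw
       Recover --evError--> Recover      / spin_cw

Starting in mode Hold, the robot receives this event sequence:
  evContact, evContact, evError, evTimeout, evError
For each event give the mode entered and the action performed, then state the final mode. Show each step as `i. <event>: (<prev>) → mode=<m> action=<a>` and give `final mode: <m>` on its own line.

final mode: Recover

1. evContact: (Hold) → mode=Hold action=spin_cw
2. evContact: (Hold) → mode=Hold action=spin_cw
3. evError: (Hold) → mode=Hold action=arm_extend
4. evTimeout: (Hold) → mode=Recover action=arm_extend
5. evError: (Recover) → mode=Recover action=spin_cw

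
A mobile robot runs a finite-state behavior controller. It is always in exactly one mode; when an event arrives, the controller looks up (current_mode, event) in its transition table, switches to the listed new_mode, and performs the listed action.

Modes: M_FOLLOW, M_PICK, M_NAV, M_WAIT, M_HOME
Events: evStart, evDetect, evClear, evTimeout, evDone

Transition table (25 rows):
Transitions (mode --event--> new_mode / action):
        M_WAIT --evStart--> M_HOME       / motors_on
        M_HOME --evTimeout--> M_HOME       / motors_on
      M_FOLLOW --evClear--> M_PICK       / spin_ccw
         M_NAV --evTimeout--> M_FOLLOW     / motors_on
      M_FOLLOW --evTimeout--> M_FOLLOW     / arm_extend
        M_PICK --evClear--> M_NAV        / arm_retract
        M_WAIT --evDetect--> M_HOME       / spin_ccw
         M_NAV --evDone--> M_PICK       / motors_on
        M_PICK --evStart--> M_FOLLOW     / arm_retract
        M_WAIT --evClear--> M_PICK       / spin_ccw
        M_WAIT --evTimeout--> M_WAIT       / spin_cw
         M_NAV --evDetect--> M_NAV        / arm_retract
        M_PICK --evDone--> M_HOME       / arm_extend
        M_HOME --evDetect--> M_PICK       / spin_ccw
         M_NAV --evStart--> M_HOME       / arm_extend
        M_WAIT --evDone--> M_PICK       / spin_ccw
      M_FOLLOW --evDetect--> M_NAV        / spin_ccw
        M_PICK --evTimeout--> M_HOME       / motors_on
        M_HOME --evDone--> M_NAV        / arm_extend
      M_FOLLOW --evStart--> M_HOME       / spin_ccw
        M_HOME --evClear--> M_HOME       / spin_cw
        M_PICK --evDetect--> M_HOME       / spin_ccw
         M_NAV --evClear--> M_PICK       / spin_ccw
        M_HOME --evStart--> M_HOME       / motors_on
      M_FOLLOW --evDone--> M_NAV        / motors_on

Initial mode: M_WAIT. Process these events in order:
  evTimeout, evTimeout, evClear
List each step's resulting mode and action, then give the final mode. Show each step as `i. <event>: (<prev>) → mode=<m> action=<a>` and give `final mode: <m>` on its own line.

final mode: M_PICK

1. evTimeout: (M_WAIT) → mode=M_WAIT action=spin_cw
2. evTimeout: (M_WAIT) → mode=M_WAIT action=spin_cw
3. evClear: (M_WAIT) → mode=M_PICK action=spin_ccw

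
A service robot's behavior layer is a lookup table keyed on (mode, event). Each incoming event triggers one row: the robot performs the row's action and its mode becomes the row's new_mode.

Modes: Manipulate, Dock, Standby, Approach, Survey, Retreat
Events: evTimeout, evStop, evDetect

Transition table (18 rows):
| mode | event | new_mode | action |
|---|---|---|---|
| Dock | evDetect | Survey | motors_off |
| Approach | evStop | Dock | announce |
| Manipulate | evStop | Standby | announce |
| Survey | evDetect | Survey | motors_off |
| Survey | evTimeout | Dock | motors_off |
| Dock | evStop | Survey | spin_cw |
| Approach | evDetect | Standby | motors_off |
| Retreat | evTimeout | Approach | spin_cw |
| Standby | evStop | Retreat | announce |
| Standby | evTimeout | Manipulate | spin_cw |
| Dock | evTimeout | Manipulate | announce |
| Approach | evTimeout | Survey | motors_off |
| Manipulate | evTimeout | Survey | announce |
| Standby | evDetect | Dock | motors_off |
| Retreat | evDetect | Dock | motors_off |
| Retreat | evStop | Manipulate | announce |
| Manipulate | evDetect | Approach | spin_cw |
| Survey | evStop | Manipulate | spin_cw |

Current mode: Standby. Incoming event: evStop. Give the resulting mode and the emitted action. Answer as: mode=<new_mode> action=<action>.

mode=Retreat action=announce

current mode = Standby; filter table to that mode:
  (Standby, evStop) → (Retreat, announce)  ← event matches
  (Standby, evTimeout) → (Manipulate, spin_cw)
  (Standby, evDetect) → (Dock, motors_off)
event = evStop selects (Retreat, announce)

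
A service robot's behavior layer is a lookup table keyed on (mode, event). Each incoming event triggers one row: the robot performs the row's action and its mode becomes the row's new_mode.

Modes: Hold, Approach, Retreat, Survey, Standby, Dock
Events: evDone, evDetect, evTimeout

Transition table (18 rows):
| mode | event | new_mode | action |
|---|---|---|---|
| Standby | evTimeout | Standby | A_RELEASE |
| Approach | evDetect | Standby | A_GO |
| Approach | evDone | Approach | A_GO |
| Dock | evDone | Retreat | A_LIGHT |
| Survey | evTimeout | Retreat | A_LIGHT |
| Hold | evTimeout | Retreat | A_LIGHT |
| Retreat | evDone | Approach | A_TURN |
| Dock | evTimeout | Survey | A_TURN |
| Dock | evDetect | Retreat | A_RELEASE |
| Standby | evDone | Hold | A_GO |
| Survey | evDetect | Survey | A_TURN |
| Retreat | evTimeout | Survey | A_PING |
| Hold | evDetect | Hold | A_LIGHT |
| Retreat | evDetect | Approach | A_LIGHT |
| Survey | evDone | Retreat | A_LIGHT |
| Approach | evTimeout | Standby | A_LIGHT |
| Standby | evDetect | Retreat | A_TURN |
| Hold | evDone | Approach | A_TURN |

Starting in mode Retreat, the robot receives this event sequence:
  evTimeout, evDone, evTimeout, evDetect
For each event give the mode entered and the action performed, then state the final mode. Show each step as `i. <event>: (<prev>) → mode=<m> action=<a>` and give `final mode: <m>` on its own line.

1. evTimeout: (Retreat) → mode=Survey action=A_PING
2. evDone: (Survey) → mode=Retreat action=A_LIGHT
3. evTimeout: (Retreat) → mode=Survey action=A_PING
4. evDetect: (Survey) → mode=Survey action=A_TURN

final mode: Survey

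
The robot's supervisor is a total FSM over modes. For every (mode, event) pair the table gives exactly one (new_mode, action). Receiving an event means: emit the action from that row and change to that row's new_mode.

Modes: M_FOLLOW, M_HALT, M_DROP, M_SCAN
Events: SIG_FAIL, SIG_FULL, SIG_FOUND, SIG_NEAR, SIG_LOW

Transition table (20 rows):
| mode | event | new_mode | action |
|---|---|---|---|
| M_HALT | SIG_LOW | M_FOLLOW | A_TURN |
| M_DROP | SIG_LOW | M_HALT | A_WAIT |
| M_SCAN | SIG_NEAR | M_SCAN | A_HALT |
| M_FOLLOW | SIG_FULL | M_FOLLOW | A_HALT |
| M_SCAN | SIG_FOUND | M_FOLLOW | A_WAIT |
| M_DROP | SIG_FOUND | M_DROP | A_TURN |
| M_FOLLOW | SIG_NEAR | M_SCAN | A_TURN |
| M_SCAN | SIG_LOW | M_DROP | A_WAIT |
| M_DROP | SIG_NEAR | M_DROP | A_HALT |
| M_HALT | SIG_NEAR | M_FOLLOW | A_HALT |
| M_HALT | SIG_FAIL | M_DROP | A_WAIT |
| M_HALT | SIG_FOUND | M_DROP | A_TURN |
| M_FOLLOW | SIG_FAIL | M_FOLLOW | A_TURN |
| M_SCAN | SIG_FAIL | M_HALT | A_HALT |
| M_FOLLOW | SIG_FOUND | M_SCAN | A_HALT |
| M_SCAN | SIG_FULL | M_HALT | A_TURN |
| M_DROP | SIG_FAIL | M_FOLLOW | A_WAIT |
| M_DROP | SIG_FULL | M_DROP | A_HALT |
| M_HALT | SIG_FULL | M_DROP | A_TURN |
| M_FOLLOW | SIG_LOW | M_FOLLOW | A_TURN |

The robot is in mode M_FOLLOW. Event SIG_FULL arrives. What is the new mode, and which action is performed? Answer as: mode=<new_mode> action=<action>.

mode=M_FOLLOW action=A_HALT

current mode = M_FOLLOW; filter table to that mode:
  (M_FOLLOW, SIG_FULL) → (M_FOLLOW, A_HALT)  ← event matches
  (M_FOLLOW, SIG_NEAR) → (M_SCAN, A_TURN)
  (M_FOLLOW, SIG_FAIL) → (M_FOLLOW, A_TURN)
  (M_FOLLOW, SIG_FOUND) → (M_SCAN, A_HALT)
  (M_FOLLOW, SIG_LOW) → (M_FOLLOW, A_TURN)
event = SIG_FULL selects (M_FOLLOW, A_HALT)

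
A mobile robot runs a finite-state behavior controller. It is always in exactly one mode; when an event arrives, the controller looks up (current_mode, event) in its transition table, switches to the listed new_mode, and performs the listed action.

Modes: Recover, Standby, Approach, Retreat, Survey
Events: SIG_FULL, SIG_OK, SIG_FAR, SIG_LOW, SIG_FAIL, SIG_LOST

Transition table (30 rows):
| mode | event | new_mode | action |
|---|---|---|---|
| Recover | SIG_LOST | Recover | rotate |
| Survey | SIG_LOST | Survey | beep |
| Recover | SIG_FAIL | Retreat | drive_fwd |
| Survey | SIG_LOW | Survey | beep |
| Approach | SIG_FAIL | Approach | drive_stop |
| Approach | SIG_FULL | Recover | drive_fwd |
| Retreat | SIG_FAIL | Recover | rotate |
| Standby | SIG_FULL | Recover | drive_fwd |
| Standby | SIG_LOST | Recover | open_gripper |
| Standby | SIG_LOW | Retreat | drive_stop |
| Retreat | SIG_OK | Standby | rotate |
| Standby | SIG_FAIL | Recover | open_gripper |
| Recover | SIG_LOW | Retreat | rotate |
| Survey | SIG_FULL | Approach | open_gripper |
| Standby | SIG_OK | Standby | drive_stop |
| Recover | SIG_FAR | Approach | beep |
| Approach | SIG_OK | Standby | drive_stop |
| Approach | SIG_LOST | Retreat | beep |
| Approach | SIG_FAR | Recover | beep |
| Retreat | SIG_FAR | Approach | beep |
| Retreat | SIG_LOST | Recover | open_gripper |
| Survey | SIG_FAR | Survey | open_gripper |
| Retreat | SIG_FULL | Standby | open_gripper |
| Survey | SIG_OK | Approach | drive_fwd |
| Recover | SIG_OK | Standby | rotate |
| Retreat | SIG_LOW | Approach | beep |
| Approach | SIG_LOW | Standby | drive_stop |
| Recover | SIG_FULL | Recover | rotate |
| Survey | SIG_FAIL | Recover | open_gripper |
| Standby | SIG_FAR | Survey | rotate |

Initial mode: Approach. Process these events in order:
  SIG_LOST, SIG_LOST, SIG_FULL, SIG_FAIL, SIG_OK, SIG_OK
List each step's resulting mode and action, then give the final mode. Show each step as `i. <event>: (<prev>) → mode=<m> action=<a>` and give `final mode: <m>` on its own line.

final mode: Standby

1. SIG_LOST: (Approach) → mode=Retreat action=beep
2. SIG_LOST: (Retreat) → mode=Recover action=open_gripper
3. SIG_FULL: (Recover) → mode=Recover action=rotate
4. SIG_FAIL: (Recover) → mode=Retreat action=drive_fwd
5. SIG_OK: (Retreat) → mode=Standby action=rotate
6. SIG_OK: (Standby) → mode=Standby action=drive_stop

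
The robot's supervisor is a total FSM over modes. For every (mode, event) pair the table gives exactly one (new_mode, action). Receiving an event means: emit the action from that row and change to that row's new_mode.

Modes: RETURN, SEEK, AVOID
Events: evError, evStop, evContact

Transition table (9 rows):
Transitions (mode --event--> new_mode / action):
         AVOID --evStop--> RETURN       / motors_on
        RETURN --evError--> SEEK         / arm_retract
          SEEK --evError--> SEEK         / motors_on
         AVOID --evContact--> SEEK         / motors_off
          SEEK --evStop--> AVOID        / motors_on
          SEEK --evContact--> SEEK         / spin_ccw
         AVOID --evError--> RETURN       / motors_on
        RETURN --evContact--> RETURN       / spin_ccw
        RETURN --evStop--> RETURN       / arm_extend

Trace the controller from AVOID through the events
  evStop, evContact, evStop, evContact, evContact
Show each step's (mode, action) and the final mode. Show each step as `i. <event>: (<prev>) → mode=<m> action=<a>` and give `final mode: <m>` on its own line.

1. evStop: (AVOID) → mode=RETURN action=motors_on
2. evContact: (RETURN) → mode=RETURN action=spin_ccw
3. evStop: (RETURN) → mode=RETURN action=arm_extend
4. evContact: (RETURN) → mode=RETURN action=spin_ccw
5. evContact: (RETURN) → mode=RETURN action=spin_ccw

final mode: RETURN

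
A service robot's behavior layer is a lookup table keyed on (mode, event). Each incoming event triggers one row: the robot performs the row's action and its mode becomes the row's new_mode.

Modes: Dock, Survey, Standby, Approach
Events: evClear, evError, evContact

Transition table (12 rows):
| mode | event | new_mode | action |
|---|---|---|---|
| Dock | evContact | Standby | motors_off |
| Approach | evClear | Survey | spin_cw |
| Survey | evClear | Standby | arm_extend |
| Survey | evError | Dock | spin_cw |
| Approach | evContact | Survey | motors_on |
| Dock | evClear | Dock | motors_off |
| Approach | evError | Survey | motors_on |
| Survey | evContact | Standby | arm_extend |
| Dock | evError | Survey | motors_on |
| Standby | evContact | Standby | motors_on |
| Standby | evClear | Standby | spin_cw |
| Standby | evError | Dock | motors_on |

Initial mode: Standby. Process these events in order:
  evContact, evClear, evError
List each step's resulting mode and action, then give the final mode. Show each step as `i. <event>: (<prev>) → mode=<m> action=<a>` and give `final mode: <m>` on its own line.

1. evContact: (Standby) → mode=Standby action=motors_on
2. evClear: (Standby) → mode=Standby action=spin_cw
3. evError: (Standby) → mode=Dock action=motors_on

final mode: Dock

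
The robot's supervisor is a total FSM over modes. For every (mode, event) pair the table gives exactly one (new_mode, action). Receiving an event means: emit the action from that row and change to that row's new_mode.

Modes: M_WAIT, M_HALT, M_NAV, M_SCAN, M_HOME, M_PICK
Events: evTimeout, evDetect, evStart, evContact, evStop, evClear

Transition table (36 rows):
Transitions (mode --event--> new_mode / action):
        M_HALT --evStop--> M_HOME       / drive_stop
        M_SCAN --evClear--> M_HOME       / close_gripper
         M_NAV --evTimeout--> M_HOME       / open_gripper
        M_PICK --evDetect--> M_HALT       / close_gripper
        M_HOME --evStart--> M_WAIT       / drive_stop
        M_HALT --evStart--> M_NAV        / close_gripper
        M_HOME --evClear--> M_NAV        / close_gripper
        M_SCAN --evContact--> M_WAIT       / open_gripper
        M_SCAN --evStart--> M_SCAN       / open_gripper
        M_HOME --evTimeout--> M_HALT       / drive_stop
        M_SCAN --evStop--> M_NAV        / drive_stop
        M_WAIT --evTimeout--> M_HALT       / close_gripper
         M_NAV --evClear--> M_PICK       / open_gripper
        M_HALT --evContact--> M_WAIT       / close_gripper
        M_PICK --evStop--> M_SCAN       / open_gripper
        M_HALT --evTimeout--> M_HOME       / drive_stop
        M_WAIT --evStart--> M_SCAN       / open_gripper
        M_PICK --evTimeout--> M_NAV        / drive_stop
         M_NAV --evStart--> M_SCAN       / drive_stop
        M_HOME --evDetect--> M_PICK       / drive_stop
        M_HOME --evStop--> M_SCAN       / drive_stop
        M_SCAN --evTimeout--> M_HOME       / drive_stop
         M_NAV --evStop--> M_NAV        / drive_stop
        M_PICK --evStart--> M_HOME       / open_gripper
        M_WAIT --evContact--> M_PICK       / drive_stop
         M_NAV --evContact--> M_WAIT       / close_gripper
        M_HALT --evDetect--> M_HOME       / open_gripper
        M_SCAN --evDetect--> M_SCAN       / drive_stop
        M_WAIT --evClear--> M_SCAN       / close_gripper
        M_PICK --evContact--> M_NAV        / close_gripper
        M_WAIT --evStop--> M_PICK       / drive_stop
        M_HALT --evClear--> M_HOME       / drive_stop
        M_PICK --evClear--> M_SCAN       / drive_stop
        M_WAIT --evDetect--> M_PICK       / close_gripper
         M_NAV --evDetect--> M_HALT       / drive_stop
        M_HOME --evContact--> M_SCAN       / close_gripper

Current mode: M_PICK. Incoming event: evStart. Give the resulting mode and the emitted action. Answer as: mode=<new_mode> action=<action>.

mode=M_HOME action=open_gripper

current mode = M_PICK; filter table to that mode:
  (M_PICK, evDetect) → (M_HALT, close_gripper)
  (M_PICK, evStop) → (M_SCAN, open_gripper)
  (M_PICK, evTimeout) → (M_NAV, drive_stop)
  (M_PICK, evStart) → (M_HOME, open_gripper)  ← event matches
  (M_PICK, evContact) → (M_NAV, close_gripper)
  (M_PICK, evClear) → (M_SCAN, drive_stop)
event = evStart selects (M_HOME, open_gripper)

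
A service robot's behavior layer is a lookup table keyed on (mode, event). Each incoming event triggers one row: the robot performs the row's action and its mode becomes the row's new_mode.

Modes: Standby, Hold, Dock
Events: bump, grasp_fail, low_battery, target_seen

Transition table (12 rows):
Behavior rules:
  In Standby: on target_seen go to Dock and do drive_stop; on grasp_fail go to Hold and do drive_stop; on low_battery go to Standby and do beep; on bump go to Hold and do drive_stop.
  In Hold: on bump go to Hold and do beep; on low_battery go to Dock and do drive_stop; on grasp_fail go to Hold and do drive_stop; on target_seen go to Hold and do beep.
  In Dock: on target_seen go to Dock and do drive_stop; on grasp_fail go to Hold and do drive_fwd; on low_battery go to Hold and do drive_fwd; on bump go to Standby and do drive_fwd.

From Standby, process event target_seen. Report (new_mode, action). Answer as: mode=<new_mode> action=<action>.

current mode = Standby; filter table to that mode:
  (Standby, target_seen) → (Dock, drive_stop)  ← event matches
  (Standby, grasp_fail) → (Hold, drive_stop)
  (Standby, low_battery) → (Standby, beep)
  (Standby, bump) → (Hold, drive_stop)
event = target_seen selects (Dock, drive_stop)

mode=Dock action=drive_stop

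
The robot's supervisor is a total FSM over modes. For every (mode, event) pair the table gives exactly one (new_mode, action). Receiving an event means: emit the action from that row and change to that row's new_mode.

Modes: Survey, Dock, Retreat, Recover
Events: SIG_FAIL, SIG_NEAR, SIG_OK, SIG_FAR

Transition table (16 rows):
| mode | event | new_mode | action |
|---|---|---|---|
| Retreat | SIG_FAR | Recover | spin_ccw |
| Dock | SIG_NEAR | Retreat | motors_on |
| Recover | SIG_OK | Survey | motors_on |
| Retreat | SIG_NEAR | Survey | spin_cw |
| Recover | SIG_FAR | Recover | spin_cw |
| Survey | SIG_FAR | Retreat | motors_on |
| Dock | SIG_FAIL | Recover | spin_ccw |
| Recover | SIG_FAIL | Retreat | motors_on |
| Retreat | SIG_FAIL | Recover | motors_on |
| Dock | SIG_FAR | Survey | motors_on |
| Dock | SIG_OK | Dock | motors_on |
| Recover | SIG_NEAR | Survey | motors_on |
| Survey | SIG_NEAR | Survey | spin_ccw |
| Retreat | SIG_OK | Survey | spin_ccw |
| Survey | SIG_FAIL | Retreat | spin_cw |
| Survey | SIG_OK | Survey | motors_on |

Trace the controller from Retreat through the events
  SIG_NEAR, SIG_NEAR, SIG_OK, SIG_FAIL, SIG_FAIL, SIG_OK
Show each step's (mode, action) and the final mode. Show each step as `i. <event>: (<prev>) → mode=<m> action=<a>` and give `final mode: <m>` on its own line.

final mode: Survey

1. SIG_NEAR: (Retreat) → mode=Survey action=spin_cw
2. SIG_NEAR: (Survey) → mode=Survey action=spin_ccw
3. SIG_OK: (Survey) → mode=Survey action=motors_on
4. SIG_FAIL: (Survey) → mode=Retreat action=spin_cw
5. SIG_FAIL: (Retreat) → mode=Recover action=motors_on
6. SIG_OK: (Recover) → mode=Survey action=motors_on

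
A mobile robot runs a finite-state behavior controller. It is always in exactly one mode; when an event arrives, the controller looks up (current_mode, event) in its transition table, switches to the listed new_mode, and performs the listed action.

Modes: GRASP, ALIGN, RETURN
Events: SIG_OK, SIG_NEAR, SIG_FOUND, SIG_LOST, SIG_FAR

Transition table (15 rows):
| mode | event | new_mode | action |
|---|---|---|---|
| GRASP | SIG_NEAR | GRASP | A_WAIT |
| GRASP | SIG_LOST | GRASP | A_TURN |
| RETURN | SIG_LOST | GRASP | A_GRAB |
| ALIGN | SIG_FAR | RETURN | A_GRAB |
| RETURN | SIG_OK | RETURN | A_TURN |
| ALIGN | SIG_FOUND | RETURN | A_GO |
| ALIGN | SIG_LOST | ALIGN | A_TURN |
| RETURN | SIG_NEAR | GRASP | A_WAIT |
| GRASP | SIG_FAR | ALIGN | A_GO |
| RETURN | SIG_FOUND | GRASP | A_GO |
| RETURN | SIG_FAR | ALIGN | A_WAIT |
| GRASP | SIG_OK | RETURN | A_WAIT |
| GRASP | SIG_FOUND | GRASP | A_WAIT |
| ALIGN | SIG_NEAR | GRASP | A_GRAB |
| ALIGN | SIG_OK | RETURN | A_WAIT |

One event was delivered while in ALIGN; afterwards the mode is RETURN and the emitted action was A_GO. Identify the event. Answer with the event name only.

try SIG_OK: (ALIGN, SIG_OK) → (RETURN, A_WAIT)
try SIG_NEAR: (ALIGN, SIG_NEAR) → (GRASP, A_GRAB)
try SIG_FOUND: (ALIGN, SIG_FOUND) → (RETURN, A_GO)  ← matches
try SIG_LOST: (ALIGN, SIG_LOST) → (ALIGN, A_TURN)
try SIG_FAR: (ALIGN, SIG_FAR) → (RETURN, A_GRAB)

SIG_FOUND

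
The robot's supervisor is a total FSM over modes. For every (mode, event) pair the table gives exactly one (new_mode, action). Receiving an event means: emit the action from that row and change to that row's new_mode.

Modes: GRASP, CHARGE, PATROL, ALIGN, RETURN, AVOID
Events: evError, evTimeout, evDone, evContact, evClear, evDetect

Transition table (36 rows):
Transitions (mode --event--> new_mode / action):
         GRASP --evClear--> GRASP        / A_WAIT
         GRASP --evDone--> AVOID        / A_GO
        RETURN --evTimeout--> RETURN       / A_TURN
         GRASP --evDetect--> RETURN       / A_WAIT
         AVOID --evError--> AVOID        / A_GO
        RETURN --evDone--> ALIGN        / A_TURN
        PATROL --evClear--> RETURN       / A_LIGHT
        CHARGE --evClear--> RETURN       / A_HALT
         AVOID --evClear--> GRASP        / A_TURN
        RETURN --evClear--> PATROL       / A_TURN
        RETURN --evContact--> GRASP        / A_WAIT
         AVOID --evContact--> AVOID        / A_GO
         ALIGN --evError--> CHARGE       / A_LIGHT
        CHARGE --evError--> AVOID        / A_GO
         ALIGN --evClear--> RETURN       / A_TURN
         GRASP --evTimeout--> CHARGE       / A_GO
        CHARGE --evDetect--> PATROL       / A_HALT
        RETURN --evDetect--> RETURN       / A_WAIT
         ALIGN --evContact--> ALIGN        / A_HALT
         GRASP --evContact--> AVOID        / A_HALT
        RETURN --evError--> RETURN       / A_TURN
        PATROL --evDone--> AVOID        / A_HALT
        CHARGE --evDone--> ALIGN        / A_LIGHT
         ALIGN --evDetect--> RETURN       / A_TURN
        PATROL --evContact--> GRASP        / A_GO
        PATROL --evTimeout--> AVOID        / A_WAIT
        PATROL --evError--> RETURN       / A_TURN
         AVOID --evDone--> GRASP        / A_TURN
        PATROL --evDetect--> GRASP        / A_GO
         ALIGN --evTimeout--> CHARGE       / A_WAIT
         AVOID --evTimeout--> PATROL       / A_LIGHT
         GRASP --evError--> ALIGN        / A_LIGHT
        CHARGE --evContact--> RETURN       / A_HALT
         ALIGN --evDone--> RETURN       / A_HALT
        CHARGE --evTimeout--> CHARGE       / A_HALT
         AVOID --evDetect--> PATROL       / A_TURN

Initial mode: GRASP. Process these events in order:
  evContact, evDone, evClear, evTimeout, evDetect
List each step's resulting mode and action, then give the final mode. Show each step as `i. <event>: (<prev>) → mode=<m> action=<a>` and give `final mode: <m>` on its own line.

1. evContact: (GRASP) → mode=AVOID action=A_HALT
2. evDone: (AVOID) → mode=GRASP action=A_TURN
3. evClear: (GRASP) → mode=GRASP action=A_WAIT
4. evTimeout: (GRASP) → mode=CHARGE action=A_GO
5. evDetect: (CHARGE) → mode=PATROL action=A_HALT

final mode: PATROL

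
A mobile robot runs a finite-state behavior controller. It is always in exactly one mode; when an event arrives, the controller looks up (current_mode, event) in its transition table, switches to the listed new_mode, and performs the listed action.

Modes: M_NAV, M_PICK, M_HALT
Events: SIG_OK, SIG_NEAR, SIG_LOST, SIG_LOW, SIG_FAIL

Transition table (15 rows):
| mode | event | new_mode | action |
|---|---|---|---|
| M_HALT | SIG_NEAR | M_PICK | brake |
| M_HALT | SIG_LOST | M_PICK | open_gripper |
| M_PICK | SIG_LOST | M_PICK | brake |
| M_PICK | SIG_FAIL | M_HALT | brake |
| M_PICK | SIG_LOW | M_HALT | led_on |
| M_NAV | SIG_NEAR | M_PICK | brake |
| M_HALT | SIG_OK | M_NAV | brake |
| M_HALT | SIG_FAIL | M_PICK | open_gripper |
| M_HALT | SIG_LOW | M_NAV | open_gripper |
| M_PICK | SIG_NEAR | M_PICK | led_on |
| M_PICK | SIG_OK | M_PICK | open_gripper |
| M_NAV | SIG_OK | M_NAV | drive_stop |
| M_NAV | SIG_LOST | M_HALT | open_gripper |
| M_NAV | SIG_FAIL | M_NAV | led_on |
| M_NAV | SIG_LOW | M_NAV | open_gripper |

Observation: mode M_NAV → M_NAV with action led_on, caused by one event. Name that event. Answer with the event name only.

SIG_FAIL

try SIG_OK: (M_NAV, SIG_OK) → (M_NAV, drive_stop)
try SIG_NEAR: (M_NAV, SIG_NEAR) → (M_PICK, brake)
try SIG_LOST: (M_NAV, SIG_LOST) → (M_HALT, open_gripper)
try SIG_LOW: (M_NAV, SIG_LOW) → (M_NAV, open_gripper)
try SIG_FAIL: (M_NAV, SIG_FAIL) → (M_NAV, led_on)  ← matches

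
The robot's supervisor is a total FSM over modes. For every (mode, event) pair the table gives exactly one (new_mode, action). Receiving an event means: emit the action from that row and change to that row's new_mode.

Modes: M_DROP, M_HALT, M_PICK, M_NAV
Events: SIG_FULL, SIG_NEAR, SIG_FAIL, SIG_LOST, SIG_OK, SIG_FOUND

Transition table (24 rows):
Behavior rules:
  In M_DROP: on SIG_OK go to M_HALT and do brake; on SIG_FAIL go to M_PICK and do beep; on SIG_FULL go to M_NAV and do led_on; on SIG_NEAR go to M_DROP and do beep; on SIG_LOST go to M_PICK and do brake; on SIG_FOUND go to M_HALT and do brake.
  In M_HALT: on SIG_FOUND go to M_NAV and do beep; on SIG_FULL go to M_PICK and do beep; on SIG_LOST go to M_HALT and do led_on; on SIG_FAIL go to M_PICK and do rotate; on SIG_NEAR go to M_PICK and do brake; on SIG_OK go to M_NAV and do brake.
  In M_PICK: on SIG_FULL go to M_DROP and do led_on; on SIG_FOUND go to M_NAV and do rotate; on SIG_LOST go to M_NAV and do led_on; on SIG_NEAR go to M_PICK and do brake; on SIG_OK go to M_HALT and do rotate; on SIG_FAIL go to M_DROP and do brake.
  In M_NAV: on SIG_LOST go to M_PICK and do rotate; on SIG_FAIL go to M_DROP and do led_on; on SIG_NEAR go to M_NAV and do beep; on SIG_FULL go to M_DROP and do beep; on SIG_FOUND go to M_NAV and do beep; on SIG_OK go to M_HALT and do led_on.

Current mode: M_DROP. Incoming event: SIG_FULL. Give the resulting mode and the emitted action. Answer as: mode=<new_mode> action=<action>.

mode=M_NAV action=led_on

current mode = M_DROP; filter table to that mode:
  (M_DROP, SIG_OK) → (M_HALT, brake)
  (M_DROP, SIG_FAIL) → (M_PICK, beep)
  (M_DROP, SIG_FULL) → (M_NAV, led_on)  ← event matches
  (M_DROP, SIG_NEAR) → (M_DROP, beep)
  (M_DROP, SIG_LOST) → (M_PICK, brake)
  (M_DROP, SIG_FOUND) → (M_HALT, brake)
event = SIG_FULL selects (M_NAV, led_on)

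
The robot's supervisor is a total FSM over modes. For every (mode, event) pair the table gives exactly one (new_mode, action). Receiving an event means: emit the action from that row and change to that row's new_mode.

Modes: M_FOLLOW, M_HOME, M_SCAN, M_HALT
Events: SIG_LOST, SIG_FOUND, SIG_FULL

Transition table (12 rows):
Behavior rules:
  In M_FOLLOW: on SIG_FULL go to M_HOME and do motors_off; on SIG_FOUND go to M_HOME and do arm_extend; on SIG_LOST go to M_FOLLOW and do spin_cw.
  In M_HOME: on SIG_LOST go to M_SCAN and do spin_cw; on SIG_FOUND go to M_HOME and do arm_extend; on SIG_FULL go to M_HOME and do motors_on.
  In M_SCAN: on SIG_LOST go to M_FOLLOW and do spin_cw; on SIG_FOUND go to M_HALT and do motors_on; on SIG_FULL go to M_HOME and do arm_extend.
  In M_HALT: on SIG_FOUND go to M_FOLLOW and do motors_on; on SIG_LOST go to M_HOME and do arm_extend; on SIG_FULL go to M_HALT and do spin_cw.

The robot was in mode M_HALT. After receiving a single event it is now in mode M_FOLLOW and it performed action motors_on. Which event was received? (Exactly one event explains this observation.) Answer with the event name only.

try SIG_LOST: (M_HALT, SIG_LOST) → (M_HOME, arm_extend)
try SIG_FOUND: (M_HALT, SIG_FOUND) → (M_FOLLOW, motors_on)  ← matches
try SIG_FULL: (M_HALT, SIG_FULL) → (M_HALT, spin_cw)

SIG_FOUND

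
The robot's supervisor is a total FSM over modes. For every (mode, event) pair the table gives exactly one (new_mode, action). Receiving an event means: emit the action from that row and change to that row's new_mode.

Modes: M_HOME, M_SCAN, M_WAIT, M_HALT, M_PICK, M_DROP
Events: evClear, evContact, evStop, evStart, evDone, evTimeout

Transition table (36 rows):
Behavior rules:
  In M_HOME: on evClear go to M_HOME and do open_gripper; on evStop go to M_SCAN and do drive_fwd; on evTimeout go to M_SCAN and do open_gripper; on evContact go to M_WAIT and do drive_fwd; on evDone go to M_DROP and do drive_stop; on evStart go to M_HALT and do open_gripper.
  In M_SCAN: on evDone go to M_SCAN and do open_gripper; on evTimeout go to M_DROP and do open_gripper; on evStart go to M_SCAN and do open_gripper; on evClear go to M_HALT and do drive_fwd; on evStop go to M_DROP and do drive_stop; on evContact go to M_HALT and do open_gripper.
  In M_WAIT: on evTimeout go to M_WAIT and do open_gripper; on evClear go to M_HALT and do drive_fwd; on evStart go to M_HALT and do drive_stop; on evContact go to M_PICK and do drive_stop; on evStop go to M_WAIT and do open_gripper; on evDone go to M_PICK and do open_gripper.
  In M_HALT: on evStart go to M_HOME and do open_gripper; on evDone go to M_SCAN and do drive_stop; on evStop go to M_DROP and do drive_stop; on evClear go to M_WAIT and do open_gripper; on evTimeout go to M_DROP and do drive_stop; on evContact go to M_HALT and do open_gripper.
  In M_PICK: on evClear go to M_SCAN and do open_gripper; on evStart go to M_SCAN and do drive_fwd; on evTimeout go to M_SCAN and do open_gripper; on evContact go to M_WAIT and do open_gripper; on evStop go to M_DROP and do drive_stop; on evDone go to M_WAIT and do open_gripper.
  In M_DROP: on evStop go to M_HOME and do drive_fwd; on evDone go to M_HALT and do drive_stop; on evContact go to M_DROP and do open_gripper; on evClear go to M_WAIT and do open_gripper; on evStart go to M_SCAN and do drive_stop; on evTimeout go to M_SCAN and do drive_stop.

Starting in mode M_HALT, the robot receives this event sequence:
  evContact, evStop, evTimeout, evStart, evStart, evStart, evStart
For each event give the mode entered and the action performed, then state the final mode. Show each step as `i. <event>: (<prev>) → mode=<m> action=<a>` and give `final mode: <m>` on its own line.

1. evContact: (M_HALT) → mode=M_HALT action=open_gripper
2. evStop: (M_HALT) → mode=M_DROP action=drive_stop
3. evTimeout: (M_DROP) → mode=M_SCAN action=drive_stop
4. evStart: (M_SCAN) → mode=M_SCAN action=open_gripper
5. evStart: (M_SCAN) → mode=M_SCAN action=open_gripper
6. evStart: (M_SCAN) → mode=M_SCAN action=open_gripper
7. evStart: (M_SCAN) → mode=M_SCAN action=open_gripper

final mode: M_SCAN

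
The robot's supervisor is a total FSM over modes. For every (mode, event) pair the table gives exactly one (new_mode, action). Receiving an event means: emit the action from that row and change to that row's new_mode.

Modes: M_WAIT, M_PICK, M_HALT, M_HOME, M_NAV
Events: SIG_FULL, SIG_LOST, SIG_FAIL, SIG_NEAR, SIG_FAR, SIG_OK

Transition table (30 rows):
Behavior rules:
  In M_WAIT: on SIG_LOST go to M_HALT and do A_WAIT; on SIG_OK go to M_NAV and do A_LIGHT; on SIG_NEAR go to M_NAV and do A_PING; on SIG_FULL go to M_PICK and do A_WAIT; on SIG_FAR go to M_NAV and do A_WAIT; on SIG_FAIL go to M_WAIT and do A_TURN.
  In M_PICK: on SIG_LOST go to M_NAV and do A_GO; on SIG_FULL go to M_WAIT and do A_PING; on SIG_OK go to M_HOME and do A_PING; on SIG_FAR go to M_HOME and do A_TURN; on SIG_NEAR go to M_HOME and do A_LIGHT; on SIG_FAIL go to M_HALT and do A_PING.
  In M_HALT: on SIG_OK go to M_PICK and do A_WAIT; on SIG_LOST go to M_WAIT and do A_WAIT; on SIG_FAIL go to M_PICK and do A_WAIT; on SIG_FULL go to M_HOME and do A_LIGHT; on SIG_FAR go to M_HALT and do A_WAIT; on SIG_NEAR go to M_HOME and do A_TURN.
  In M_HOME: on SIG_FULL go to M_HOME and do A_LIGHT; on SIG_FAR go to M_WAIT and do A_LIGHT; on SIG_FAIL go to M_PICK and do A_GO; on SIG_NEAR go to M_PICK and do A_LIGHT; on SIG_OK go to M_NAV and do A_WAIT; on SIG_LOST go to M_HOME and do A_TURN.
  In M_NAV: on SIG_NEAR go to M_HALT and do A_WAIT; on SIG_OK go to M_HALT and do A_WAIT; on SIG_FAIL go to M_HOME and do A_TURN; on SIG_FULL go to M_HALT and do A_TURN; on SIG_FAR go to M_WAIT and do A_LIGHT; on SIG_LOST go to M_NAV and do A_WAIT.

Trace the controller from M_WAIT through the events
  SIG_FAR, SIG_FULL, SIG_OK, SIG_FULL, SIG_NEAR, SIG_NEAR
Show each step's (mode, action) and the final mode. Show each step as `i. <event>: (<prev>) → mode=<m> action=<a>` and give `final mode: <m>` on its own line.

final mode: M_HALT

1. SIG_FAR: (M_WAIT) → mode=M_NAV action=A_WAIT
2. SIG_FULL: (M_NAV) → mode=M_HALT action=A_TURN
3. SIG_OK: (M_HALT) → mode=M_PICK action=A_WAIT
4. SIG_FULL: (M_PICK) → mode=M_WAIT action=A_PING
5. SIG_NEAR: (M_WAIT) → mode=M_NAV action=A_PING
6. SIG_NEAR: (M_NAV) → mode=M_HALT action=A_WAIT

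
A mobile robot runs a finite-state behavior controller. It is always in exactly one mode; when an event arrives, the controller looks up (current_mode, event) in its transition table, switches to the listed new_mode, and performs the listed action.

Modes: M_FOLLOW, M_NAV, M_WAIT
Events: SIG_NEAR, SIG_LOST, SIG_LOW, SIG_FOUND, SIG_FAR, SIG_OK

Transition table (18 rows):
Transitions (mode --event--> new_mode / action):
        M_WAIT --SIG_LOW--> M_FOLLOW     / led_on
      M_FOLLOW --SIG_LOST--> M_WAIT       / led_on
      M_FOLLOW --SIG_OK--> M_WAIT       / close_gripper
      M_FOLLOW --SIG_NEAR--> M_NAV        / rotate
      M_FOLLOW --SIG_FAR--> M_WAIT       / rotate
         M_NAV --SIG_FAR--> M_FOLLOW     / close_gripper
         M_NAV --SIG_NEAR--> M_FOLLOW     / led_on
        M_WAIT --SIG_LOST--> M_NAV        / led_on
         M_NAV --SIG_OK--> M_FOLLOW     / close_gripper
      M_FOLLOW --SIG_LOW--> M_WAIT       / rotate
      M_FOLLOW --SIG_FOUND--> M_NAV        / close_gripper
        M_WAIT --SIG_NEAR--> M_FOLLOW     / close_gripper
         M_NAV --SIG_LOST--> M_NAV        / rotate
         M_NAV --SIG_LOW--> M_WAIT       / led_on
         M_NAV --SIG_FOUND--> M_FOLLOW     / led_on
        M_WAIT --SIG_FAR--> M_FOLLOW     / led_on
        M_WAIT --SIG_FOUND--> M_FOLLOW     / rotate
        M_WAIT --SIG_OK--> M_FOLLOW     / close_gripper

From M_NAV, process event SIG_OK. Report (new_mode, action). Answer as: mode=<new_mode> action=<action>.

current mode = M_NAV; filter table to that mode:
  (M_NAV, SIG_FAR) → (M_FOLLOW, close_gripper)
  (M_NAV, SIG_NEAR) → (M_FOLLOW, led_on)
  (M_NAV, SIG_OK) → (M_FOLLOW, close_gripper)  ← event matches
  (M_NAV, SIG_LOST) → (M_NAV, rotate)
  (M_NAV, SIG_LOW) → (M_WAIT, led_on)
  (M_NAV, SIG_FOUND) → (M_FOLLOW, led_on)
event = SIG_OK selects (M_FOLLOW, close_gripper)

mode=M_FOLLOW action=close_gripper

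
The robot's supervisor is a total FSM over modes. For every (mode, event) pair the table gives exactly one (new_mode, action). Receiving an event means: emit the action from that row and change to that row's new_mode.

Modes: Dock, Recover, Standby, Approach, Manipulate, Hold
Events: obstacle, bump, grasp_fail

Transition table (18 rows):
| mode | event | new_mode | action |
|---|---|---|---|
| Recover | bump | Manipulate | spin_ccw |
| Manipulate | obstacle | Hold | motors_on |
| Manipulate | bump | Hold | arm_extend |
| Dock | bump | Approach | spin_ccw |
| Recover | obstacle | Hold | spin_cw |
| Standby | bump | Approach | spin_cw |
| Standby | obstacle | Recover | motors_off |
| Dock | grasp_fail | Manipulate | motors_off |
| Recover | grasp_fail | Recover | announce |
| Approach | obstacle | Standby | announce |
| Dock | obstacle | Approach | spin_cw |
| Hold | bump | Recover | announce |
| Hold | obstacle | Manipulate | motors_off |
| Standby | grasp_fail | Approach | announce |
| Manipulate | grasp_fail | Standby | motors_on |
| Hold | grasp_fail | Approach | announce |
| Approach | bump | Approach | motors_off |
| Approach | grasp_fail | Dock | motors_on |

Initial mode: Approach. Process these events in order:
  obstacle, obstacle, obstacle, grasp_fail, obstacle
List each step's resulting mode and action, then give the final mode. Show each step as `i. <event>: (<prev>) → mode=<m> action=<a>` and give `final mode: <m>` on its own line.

final mode: Standby

1. obstacle: (Approach) → mode=Standby action=announce
2. obstacle: (Standby) → mode=Recover action=motors_off
3. obstacle: (Recover) → mode=Hold action=spin_cw
4. grasp_fail: (Hold) → mode=Approach action=announce
5. obstacle: (Approach) → mode=Standby action=announce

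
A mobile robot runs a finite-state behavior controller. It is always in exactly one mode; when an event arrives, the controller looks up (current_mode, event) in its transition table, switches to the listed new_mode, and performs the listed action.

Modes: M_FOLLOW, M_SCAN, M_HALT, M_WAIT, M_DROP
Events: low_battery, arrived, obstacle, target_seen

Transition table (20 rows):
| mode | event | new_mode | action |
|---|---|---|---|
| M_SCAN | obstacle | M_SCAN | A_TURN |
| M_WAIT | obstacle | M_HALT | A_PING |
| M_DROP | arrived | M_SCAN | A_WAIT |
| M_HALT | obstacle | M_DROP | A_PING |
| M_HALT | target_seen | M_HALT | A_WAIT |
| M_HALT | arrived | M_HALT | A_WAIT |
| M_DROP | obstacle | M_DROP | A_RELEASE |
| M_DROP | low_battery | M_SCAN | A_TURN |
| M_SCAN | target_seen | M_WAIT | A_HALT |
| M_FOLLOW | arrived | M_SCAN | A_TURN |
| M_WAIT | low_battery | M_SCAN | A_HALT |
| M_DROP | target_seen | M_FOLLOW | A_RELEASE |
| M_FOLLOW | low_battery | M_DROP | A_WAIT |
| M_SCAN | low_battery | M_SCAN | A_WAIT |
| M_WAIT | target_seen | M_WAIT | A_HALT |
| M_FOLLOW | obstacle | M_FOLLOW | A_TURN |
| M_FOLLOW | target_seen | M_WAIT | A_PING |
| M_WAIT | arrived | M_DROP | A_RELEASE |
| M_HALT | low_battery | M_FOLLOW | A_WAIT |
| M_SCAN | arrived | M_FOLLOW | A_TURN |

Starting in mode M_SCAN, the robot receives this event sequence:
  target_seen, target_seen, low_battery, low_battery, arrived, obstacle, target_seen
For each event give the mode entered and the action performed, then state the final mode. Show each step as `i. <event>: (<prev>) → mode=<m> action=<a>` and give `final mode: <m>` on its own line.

1. target_seen: (M_SCAN) → mode=M_WAIT action=A_HALT
2. target_seen: (M_WAIT) → mode=M_WAIT action=A_HALT
3. low_battery: (M_WAIT) → mode=M_SCAN action=A_HALT
4. low_battery: (M_SCAN) → mode=M_SCAN action=A_WAIT
5. arrived: (M_SCAN) → mode=M_FOLLOW action=A_TURN
6. obstacle: (M_FOLLOW) → mode=M_FOLLOW action=A_TURN
7. target_seen: (M_FOLLOW) → mode=M_WAIT action=A_PING

final mode: M_WAIT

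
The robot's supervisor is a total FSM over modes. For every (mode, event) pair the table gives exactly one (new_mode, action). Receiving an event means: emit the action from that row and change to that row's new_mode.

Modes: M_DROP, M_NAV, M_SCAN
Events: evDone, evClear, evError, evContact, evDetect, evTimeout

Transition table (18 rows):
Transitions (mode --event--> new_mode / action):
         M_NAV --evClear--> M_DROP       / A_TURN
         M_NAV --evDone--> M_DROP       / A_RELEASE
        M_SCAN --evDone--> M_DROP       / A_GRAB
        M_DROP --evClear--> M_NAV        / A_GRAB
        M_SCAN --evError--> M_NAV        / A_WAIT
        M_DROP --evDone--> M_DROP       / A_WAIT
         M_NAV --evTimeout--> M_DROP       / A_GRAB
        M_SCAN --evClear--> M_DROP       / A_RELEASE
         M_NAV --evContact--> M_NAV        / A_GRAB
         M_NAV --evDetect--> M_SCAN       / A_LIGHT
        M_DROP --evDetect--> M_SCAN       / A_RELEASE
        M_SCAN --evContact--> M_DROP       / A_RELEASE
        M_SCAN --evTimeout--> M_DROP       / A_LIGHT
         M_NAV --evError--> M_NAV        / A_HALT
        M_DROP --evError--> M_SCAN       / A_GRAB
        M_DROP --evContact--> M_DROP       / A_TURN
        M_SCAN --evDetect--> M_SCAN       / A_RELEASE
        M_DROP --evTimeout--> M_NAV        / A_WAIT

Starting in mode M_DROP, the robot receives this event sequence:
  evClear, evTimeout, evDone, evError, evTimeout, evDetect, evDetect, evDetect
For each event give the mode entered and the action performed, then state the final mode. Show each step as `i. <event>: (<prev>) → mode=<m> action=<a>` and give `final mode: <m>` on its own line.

1. evClear: (M_DROP) → mode=M_NAV action=A_GRAB
2. evTimeout: (M_NAV) → mode=M_DROP action=A_GRAB
3. evDone: (M_DROP) → mode=M_DROP action=A_WAIT
4. evError: (M_DROP) → mode=M_SCAN action=A_GRAB
5. evTimeout: (M_SCAN) → mode=M_DROP action=A_LIGHT
6. evDetect: (M_DROP) → mode=M_SCAN action=A_RELEASE
7. evDetect: (M_SCAN) → mode=M_SCAN action=A_RELEASE
8. evDetect: (M_SCAN) → mode=M_SCAN action=A_RELEASE

final mode: M_SCAN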